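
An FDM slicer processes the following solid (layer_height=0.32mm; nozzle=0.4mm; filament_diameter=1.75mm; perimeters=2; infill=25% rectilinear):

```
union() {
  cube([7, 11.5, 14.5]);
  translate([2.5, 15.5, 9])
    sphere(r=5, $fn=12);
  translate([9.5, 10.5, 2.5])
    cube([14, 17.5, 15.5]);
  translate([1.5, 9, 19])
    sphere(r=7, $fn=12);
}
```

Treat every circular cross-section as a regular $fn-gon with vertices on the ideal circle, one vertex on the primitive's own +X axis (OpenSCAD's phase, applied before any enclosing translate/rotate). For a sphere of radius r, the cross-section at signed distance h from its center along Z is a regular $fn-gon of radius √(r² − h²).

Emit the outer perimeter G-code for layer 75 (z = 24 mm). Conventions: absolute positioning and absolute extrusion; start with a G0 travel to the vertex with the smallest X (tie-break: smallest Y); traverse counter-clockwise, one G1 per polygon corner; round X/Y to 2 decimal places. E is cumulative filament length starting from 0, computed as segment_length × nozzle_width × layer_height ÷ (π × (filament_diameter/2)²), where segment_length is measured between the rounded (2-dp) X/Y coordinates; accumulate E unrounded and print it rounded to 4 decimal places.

G0 X-3.40 Y9.00 Z24.00
G1 X-2.74 Y6.55 E0.1350
G1 X-0.95 Y4.76 E0.2697
G1 X1.50 Y4.10 E0.4048
G1 X3.95 Y4.76 E0.5398
G1 X5.74 Y6.55 E0.6745
G1 X6.40 Y9.00 E0.8095
G1 X5.74 Y11.45 E0.9446
G1 X3.95 Y13.24 E1.0793
G1 X1.50 Y13.90 E1.2143
G1 X-0.95 Y13.24 E1.3493
G1 X-2.74 Y11.45 E1.4840
G1 X-3.40 Y9.00 E1.6191

At z = 24 mm: the cube does not reach this height (z outside [0, 14.5]); the sphere at (2.5, 15.5) does not reach this height (|z−center|=15.000 > r=5); the cube at (9.5, 10.5) does not reach this height (z outside [2.5, 18]); the sphere at (1.5, 9): section is a regular 12-gon, circumradius = √(r²−h²) = √(7²−5²) = 4.899; Combining (union): only the r=7 sphere at (1.5, 9) is present, so the union is just that shape — 1 connected region. The outline is a single polygon with 12 vertices. Extrusion per mm of travel: 0.4 × 0.32 / (π × 0.875²) = 0.053216. Accumulating E over each segment gives final E = 1.6191.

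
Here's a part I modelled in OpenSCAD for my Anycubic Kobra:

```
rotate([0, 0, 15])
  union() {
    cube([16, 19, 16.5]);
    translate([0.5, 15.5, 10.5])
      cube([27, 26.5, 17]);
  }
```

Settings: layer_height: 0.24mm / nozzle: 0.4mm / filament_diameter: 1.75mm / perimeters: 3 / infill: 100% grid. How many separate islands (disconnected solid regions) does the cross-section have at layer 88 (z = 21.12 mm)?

1

At z = 21.12 mm: the cube is absent (z outside [0, 16.5]); the cube at (0.5, 15.5) is present — its section is the full 27×26.5 rectangle; Merging all regions: only the 27×26.5 cube at (0.5, 15.5) is present, so the union is just that shape — 1 connected region; (whole slice rotated 15° about Z — lengths, areas and connectivity unchanged). Overall, the cross-section is a single solid region. Island count = 1.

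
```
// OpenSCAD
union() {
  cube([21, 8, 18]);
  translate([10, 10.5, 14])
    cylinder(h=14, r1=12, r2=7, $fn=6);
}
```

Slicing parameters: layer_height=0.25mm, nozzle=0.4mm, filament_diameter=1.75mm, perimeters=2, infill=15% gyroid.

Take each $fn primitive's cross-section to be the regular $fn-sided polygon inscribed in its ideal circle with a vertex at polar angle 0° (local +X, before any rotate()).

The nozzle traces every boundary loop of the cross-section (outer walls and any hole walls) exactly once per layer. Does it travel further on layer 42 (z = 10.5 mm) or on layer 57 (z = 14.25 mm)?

layer 57 (z = 14.25 mm)

Layer 42 (z = 10.5): the 21×8 cube contributes its full rectangle (perimeter 58.00 mm); the cone at (10, 10.5) does not reach this height (z outside [14, 28]); Combining (union): only the 21×8 cube is present, so the union is just that shape — boundary = 58.00 mm. So its perimeter = 58.00 mm. Layer 57 (z = 14.25): the cube (footprint 21×8) is included at this height (perimeter 58.00 mm); the cone at (10, 10.5) contributes a regular 6-gon of circumradius 11.911 (interpolated between r1=12 and r2=7 at t=0.018) (perimeter = 2·6·11.911·sin(180°/6) = 71.46 mm); Merging all regions: the regions partially overlap (shared area 128.15 mm²), so the edge portions inside another operand are dropped and the merged outline is re-measured after clipping — boundary = 79.16 mm. So its perimeter = 79.16 mm. Layer 57 is larger (79.16 vs 58.00 mm).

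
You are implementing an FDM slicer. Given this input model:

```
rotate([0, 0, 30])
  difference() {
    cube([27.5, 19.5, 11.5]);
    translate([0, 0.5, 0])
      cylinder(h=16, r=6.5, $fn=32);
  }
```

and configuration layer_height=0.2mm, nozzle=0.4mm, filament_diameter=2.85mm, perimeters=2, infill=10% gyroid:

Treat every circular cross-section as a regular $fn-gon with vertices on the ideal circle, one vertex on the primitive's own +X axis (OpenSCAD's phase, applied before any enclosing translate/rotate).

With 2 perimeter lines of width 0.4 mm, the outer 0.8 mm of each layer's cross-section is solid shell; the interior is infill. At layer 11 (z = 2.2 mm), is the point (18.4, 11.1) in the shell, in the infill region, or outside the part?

shell

At z = 2.2 mm: the cube is present — its section is the full 27.5×19.5 rectangle; the r=6.5 cylinder at (0, 0.5) gives a regular 32-gon of circumradius 6.5 (constant along its height); Taking the first minus the rest: starting from the 27.5×19.5 cube, the r=6.5 cylinder at (0, 0.5) partially overlaps it — only the 36.21 mm² overlap (of its 131.88 mm²) is removed, clipping the outline — 1 connected region; (rotated 30° about Z; rotation is an isometry so areas/perimeters/island counts are preserved). Overall, the cross-section is a single solid region. Undo the 30° rotation: the query point maps to (21.485, 0.413) in the un-rotated model frame. The nearest boundary edge runs (27.50, 0.00)→(6.45, 0.00); distance from the point to it = 0.41 mm. The point is inside the cross-section, 0.41 mm from the nearest boundary — within the 0.8 mm shell band (2 × 0.4).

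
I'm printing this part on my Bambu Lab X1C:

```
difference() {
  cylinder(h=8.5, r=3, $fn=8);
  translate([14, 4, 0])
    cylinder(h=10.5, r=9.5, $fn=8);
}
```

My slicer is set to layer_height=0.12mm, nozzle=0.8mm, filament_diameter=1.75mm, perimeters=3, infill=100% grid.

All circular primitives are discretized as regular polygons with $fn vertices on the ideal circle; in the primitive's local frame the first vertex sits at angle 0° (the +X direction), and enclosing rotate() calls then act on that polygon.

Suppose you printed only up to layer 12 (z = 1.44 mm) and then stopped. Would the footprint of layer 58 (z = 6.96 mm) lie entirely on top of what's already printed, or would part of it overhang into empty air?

entirely on top

Compare the two slices. At z = 1.44: the cylinder: section is a regular 8-gon, circumradius r=3 (area = (8/2)·3.000²·sin(360°/8) = 25.46 mm²); the r=9.5 cylinder at (14, 4) contributes a regular 8-gon of circumradius 9.5 (area = (8/2)·9.500²·sin(360°/8) = 255.27 mm²); After the difference (first − rest): starting from the r=3 cylinder (25.46 mm²), the r=9.5 cylinder at (14, 4) misses the remaining region (no effect) — area = 25.46 mm². At z = 6.96: the cylinder: section is a regular 8-gon, circumradius r=3 (area = (8/2)·3.000²·sin(360°/8) = 25.46 mm²); the cylinder at (14, 4): section is a regular 8-gon, circumradius r=9.5 (area = (8/2)·9.500²·sin(360°/8) = 255.27 mm²); After the difference (first − rest): starting from the r=3 cylinder (25.46 mm²), the r=9.5 cylinder at (14, 4) misses the remaining region (no effect) — area = 25.46 mm². Checking containment: the cross-section at z = 6.96 is a subset of the cross-section at z = 1.44.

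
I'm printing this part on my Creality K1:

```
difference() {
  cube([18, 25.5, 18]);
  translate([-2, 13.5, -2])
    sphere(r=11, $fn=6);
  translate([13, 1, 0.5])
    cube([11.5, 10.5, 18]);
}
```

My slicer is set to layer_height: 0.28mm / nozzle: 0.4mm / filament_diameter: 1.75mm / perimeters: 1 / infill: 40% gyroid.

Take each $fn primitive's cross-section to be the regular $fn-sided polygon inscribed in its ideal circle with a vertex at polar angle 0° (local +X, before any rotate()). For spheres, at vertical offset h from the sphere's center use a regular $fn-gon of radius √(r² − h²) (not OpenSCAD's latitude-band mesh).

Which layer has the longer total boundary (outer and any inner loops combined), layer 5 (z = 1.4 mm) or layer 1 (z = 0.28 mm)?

Layer 5 (z = 1.4): the 18×25.5 cube contributes its full rectangle (perimeter 87.00 mm); the r=11 sphere at (-2, 13.5) contributes a regular 6-gon of circumradius √(11²−3.4²) = 10.461 (perimeter = 2·6·10.461·sin(180°/6) = 62.77 mm); the 11.5×10.5 cube at (13, 1) contributes its full rectangle (perimeter 44.00 mm); Taking the first minus the rest: starting from the 18×25.5 cube, the r=11 sphere at (-2, 13.5) partially overlaps it — only the 105.93 mm² overlap (of its 284.33 mm²) is removed, clipping the outline; the 11.5×10.5 cube at (13, 1) partially overlaps it — only the 52.50 mm² overlap (of its 120.75 mm²) is removed, clipping the outline — boundary = 106.26 mm. So its perimeter = 106.26 mm. Layer 1 (z = 0.28): the cube is present — its section is the full 18×25.5 rectangle (perimeter 87.00 mm); the r=11 sphere at (-2, 13.5) contributes a regular 6-gon of circumradius √(11²−2.28²) = 10.761 (perimeter = 2·6·10.761·sin(180°/6) = 64.57 mm); the cube at (13, 1) does not reach this height (z outside [0.5, 18.5]); Subtracting the remaining from the first: starting from the 18×25.5 cube, the r=11 sphere at (-2, 13.5) partially overlaps it — only the 113.15 mm² overlap (of its 300.86 mm²) is removed, clipping the outline — boundary = 96.64 mm. So its perimeter = 96.64 mm. Layer 5 is larger (106.26 vs 96.64 mm).

layer 5 (z = 1.4 mm)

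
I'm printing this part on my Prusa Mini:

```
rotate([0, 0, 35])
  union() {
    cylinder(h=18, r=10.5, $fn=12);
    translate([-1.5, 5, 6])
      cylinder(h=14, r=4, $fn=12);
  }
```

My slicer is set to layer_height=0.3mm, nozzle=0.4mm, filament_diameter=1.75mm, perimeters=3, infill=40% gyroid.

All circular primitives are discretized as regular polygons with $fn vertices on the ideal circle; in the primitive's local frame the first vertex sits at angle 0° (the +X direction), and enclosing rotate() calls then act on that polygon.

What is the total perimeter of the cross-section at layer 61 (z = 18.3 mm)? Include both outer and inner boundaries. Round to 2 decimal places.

24.85 mm

At z = 18.3 mm: the cylinder is not intersected at this z (z outside [0, 18]); the r=4 cylinder at (-1.5, 5) contributes a regular 12-gon of circumradius 4 (perimeter = 2·12·4.000·sin(180°/12) = 24.85 mm); Merging all regions: only the r=4 cylinder at (-1.5, 5) is present, so the union is just that shape — boundary = 24.85 mm; (rotated 35° about Z; rotation is an isometry so areas/perimeters/island counts are preserved). Overall, the cross-section is a single solid region. Total boundary length (outer) = 24.85 mm.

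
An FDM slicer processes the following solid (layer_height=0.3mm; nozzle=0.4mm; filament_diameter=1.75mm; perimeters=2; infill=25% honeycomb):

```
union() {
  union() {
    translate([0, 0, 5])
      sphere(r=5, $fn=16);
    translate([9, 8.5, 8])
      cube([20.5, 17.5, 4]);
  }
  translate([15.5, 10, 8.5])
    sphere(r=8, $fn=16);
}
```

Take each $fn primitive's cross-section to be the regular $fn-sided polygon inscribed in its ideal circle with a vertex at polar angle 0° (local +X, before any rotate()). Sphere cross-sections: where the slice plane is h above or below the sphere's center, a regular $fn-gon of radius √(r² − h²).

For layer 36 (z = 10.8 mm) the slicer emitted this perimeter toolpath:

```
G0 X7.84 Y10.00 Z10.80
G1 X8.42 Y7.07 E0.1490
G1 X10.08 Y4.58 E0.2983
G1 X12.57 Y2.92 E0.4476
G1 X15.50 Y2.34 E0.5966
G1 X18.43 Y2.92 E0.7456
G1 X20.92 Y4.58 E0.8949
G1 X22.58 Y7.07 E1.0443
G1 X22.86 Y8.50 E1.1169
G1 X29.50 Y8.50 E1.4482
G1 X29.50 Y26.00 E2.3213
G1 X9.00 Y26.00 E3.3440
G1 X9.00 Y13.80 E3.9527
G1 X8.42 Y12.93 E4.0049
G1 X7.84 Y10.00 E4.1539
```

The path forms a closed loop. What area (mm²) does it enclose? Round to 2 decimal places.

Apply the shoelace formula to the sequence of (X, Y) vertices; enclosed area = 430.41 mm².

430.41 mm²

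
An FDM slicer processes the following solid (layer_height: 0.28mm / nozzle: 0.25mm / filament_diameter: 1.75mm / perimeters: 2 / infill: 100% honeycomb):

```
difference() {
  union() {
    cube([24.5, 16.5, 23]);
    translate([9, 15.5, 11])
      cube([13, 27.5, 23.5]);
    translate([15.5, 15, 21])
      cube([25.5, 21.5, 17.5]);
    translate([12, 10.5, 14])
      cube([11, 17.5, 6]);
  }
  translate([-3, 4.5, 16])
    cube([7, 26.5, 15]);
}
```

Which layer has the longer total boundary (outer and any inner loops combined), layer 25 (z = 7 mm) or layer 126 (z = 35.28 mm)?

Layer 25 (z = 7): the 24.5×16.5 cube contributes its full rectangle (perimeter 82.00 mm); the cube at (9, 15.5) is not intersected at this z (z outside [11, 34.5]); the cube at (15.5, 15) is absent (z outside [21, 38.5]); the cube at (12, 10.5) is not intersected at this z (z outside [14, 20]); Taking the union: only the 24.5×16.5 cube is present, so the union is just that shape — boundary = 82.00 mm; the cube at (-3, 4.5) is not intersected at this z (z outside [16, 31]); Subtracting the remaining from the first: none of the subtracted shapes is present at this height, so the result so far is unchanged — boundary = 82.00 mm. So its perimeter = 82.00 mm. Layer 126 (z = 35.28): the cube is absent (z outside [0, 23]); the cube at (9, 15.5) is absent (z outside [11, 34.5]); the cube at (15.5, 15) is present — its section is the full 25.5×21.5 rectangle (perimeter 94.00 mm); the cube at (12, 10.5) is not intersected at this z (z outside [14, 20]); Taking the union: only the 25.5×21.5 cube at (15.5, 15) is present, so the union is just that shape — boundary = 94.00 mm; the cube at (-3, 4.5) does not reach this height (z outside [16, 31]); Taking the first minus the rest: none of the subtracted shapes is present at this height, so that combined region is unchanged — boundary = 94.00 mm. So its perimeter = 94.00 mm. Layer 126 is larger (94.00 vs 82.00 mm).

layer 126 (z = 35.28 mm)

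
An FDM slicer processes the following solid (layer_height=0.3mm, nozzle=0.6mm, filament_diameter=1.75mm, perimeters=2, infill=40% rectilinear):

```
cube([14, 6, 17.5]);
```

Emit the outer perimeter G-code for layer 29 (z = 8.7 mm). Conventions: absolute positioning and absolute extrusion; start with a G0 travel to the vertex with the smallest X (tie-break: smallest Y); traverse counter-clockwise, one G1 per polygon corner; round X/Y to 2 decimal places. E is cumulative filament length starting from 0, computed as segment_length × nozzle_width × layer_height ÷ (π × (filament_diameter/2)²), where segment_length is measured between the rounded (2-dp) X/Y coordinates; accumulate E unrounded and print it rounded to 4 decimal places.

G0 X0.00 Y0.00 Z8.70
G1 X14.00 Y0.00 E1.0477
G1 X14.00 Y6.00 E1.4967
G1 X0.00 Y6.00 E2.5444
G1 X0.00 Y0.00 E2.9934

At z = 8.7 mm: the cube is present — its section is the full 14×6 rectangle. The outline is a single polygon with 4 vertices. Extrusion per mm of travel: 0.6 × 0.3 / (π × 0.875²) = 0.074835. Accumulating E over each segment gives final E = 2.9934.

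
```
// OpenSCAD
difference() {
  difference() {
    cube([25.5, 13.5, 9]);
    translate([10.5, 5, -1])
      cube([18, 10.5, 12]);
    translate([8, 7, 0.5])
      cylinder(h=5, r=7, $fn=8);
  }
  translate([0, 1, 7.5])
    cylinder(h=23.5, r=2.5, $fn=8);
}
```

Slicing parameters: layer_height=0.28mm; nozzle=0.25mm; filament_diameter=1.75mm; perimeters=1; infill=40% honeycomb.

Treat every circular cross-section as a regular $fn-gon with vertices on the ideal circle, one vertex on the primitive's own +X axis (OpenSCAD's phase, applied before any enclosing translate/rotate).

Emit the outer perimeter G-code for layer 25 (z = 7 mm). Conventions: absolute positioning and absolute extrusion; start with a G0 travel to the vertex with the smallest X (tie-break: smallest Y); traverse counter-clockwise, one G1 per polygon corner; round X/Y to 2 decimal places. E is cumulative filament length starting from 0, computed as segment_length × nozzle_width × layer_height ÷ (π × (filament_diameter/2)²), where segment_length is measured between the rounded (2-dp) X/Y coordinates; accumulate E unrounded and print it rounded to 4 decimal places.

G0 X0.00 Y0.00 Z7.00
G1 X25.50 Y0.00 E0.7421
G1 X25.50 Y5.00 E0.8876
G1 X10.50 Y5.00 E1.3242
G1 X10.50 Y13.50 E1.5715
G1 X0.00 Y13.50 E1.8771
G1 X0.00 Y0.00 E2.2700

At z = 7 mm: the 25.5×13.5 cube contributes its full rectangle; the 18×10.5 cube at (10.5, 5) contributes its full rectangle; the cylinder at (8, 7) does not reach this height (z outside [0.5, 5.5]); After the difference (first − rest): starting from the 25.5×13.5 cube, the 18×10.5 cube at (10.5, 5) partially overlaps it — only the 127.50 mm² overlap (of its 189.00 mm²) is removed, clipping the outline — 1 connected region; the cylinder at (0, 1) is not intersected at this z (z outside [7.5, 31]); Subtracting the remaining from the first: none of the subtracted shapes is present at this height, so the result so far is unchanged — 1 connected region. The outline is a single polygon with 6 vertices. Extrusion per mm of travel: 0.25 × 0.28 / (π × 0.875²) = 0.029103. Accumulating E over each segment gives final E = 2.2700.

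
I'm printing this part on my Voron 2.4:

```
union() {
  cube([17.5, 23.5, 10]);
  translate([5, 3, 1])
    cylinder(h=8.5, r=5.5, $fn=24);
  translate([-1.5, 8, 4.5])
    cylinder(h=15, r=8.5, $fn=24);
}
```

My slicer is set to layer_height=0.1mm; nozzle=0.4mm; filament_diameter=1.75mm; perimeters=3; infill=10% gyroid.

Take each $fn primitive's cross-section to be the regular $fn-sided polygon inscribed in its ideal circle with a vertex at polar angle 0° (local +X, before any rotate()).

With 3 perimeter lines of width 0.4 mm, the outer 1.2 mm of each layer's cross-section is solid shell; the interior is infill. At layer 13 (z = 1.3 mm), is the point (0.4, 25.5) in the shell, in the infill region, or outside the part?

outside

At z = 1.3 mm: the 17.5×23.5 cube contributes its full rectangle; the cylinder at (5, 3): section is a regular 24-gon, circumradius r=5.5; the cylinder at (-1.5, 8) does not reach this height (z outside [4.5, 19.5]); Taking the union: the regions partially overlap (shared area 76.67 mm²), so overlapping operands fuse into one piece — 1 connected region. Overall, the cross-section is a single solid region. The nearest boundary edge runs (0.00, 23.50)→(17.50, 23.50); distance from the point to it = 2.00 mm. The point is not inside any of the regions above, so it lies outside the cross-section (2.00 mm from the nearest boundary).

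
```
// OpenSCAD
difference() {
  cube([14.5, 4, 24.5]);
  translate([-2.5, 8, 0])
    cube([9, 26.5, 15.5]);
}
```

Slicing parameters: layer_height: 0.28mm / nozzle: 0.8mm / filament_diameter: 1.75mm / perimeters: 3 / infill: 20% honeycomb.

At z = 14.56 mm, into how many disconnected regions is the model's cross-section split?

1

At z = 14.56 mm: the 14.5×4 cube contributes its full rectangle; the cube at (-2.5, 8) is present — its section is the full 9×26.5 rectangle; After the difference (first − rest): starting from the 14.5×4 cube, the 9×26.5 cube at (-2.5, 8) misses the remaining region (no effect) — 1 connected region. The result has 1 disconnected region.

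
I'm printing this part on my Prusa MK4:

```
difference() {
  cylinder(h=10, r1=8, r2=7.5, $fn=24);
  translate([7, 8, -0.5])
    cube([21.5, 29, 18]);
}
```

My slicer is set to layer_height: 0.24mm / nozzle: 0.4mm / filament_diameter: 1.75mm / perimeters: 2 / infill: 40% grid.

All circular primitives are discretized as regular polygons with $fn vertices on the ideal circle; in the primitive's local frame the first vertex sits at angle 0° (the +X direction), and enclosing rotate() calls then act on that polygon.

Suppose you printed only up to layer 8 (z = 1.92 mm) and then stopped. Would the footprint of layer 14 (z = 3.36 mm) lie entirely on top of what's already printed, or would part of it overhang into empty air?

entirely on top

Compare the two slices. At z = 1.92: the cone contributes a regular 24-gon of circumradius 7.904 (interpolated between r1=8 and r2=7.5 at t=0.192) (area = (24/2)·7.904²·sin(360°/24) = 194.03 mm²); the 21.5×29 cube at (7, 8) contributes its full rectangle (area 623.50 mm²); Taking the first minus the rest: starting from the cone (194.03 mm²), the 21.5×29 cube at (7, 8) misses the remaining region (no effect) — area = 194.03 mm². At z = 3.36: the cone contributes a regular 24-gon of circumradius 7.832 (interpolated between r1=8 and r2=7.5 at t=0.336) (area = (24/2)·7.832²·sin(360°/24) = 190.51 mm²); the 21.5×29 cube at (7, 8) contributes its full rectangle (area 623.50 mm²); After the difference (first − rest): starting from the cone (190.51 mm²), the 21.5×29 cube at (7, 8) misses the remaining region (no effect) — area = 190.51 mm². Checking containment: the cross-section at z = 3.36 is a subset of the cross-section at z = 1.92.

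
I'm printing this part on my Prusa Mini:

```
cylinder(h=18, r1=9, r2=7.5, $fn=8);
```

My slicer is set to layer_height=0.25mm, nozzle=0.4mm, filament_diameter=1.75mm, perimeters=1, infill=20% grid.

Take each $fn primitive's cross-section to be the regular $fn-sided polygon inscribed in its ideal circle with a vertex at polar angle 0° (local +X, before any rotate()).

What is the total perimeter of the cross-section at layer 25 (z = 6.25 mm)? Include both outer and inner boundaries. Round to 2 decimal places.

51.92 mm

At z = 6.25 mm: the cone contributes a regular 8-gon of circumradius 8.479 (interpolated between r1=9 and r2=7.5 at t=0.347) (perimeter = 2·8·8.479·sin(180°/8) = 51.92 mm). Overall, the cross-section is a single solid region. Total boundary length (outer) = 51.92 mm.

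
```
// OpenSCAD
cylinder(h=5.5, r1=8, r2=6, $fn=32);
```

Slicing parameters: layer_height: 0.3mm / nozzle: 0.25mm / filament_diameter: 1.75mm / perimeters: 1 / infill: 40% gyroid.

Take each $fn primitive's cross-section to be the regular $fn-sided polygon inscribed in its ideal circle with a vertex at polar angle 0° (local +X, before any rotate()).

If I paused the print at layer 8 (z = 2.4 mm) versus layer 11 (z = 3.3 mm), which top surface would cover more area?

layer 8 (z = 2.4 mm)

Layer 8 (z = 2.4): the cone: at t=0.436 of its height the radius interpolates to r₁+(r₂−r₁)t = 7.127, giving a regular 32-gon of that circumradius (area = (32/2)·7.127²·sin(360°/32) = 158.56 mm²). So its area = 158.56 mm². Layer 11 (z = 3.3): the cone: at t=0.600 of its height the radius interpolates to r₁+(r₂−r₁)t = 6.800, giving a regular 32-gon of that circumradius (area = (32/2)·6.800²·sin(360°/32) = 144.34 mm²). So its area = 144.34 mm². Layer 8 is larger (158.56 vs 144.34 mm²).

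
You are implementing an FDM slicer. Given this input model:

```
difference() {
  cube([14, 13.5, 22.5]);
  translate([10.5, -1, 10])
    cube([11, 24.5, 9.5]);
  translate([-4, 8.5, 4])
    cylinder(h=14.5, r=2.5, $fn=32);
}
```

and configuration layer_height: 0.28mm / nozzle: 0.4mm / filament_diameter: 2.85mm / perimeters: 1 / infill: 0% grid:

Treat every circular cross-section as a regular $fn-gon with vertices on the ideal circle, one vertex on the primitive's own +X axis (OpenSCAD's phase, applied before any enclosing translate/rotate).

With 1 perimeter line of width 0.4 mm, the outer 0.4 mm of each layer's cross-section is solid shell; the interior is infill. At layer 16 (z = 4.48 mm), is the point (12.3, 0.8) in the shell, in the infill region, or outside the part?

At z = 4.48 mm: the 14×13.5 cube contributes its full rectangle; the cube at (10.5, -1) is not intersected at this z (z outside [10, 19.5]); the r=2.5 cylinder at (-4, 8.5) gives a regular 32-gon of circumradius 2.5 (constant along its height); Taking the first minus the rest: starting from the 14×13.5 cube, the r=2.5 cylinder at (-4, 8.5) misses the remaining region (no effect) — 1 connected region. Overall, the cross-section is a single solid region. The nearest boundary edge runs (14.00, 0.00)→(0.00, 0.00); distance from the point to it = 0.80 mm. The point is inside the cross-section and 0.80 mm from the nearest boundary — more than the 0.4 mm shell width (1 × 0.4), so it's in the infill interior.

infill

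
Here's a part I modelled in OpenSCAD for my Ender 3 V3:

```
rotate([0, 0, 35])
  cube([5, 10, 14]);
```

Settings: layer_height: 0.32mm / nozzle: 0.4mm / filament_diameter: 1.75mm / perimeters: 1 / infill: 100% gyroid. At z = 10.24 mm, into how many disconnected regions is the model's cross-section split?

At z = 10.24 mm: the cube (footprint 5×10) is included at this height; (rotated 35° about Z; rotation is an isometry so areas/perimeters/island counts are preserved). The result has 1 disconnected region.

1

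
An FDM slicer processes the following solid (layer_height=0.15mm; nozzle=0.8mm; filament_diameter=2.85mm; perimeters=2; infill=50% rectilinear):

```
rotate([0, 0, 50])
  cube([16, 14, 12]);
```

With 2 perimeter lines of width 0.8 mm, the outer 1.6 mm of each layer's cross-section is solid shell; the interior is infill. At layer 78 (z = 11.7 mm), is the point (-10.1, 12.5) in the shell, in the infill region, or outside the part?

At z = 11.7 mm: the 16×14 cube contributes its full rectangle; (rotated 50° about Z; rotation is an isometry so areas/perimeters/island counts are preserved). Overall, the cross-section is a single solid region. Undo the 50° rotation: the query point maps to (3.083, 15.772) in the un-rotated model frame. The nearest boundary edge runs (16.00, 14.00)→(0.00, 14.00); distance from the point to it = 1.77 mm. The point is not inside any of the regions above, so it lies outside the cross-section (1.77 mm from the nearest boundary).

outside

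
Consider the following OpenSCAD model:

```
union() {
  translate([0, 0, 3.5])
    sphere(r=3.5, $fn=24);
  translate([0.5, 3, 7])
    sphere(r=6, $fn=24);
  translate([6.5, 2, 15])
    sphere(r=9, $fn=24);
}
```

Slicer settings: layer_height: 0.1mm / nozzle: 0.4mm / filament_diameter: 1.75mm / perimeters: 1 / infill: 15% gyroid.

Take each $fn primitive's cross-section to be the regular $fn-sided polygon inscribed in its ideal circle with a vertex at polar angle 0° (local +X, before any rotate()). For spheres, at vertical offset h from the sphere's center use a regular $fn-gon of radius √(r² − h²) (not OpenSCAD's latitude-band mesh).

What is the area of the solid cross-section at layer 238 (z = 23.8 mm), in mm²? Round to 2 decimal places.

At z = 23.8 mm: the sphere is not intersected at this z (|z−center|=20.300 > r=3.5); the sphere at (0.5, 3) does not reach this height (|z−center|=16.800 > r=6); the r=9 sphere at (6.5, 2) slices to a regular 24-gon of circumradius 1.887 (√(r²−h²) with h=8.8 from center) (area = (24/2)·1.887²·sin(360°/24) = 11.06 mm²); Merging all regions: only the r=9 sphere at (6.5, 2) is present, so the union is just that shape — area = 11.06 mm². Overall, the cross-section is a single solid region. Net area = 11.06 mm².

11.06 mm²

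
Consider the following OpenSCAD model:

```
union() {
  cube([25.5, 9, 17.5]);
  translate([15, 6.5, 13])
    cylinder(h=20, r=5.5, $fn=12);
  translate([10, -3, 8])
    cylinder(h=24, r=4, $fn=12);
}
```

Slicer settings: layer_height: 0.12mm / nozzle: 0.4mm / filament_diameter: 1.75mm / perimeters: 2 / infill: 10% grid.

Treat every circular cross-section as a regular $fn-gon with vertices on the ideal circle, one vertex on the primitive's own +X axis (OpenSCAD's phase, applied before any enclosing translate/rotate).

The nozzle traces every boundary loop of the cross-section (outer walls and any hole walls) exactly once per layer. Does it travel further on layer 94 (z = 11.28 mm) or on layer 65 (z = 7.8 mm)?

layer 94 (z = 11.28 mm)

Layer 94 (z = 11.28): the 25.5×9 cube contributes its full rectangle (perimeter 69.00 mm); the cylinder at (15, 6.5) does not reach this height (z outside [13, 33]); the cylinder at (10, -3): section is a regular 12-gon, circumradius r=4 (perimeter = 2·12·4.000·sin(180°/12) = 24.85 mm); Combining (union): the regions partially overlap (shared area 3.14 mm²), so the edge portions inside another operand are dropped and the merged outline is re-measured after clipping — boundary = 83.46 mm. So its perimeter = 83.46 mm. Layer 65 (z = 7.8): the cube (footprint 25.5×9) is included at this height (perimeter 69.00 mm); the cylinder at (15, 6.5) is not intersected at this z (z outside [13, 33]); the cylinder at (10, -3) is absent (z outside [8, 32]); Combining (union): only the 25.5×9 cube is present, so the union is just that shape — boundary = 69.00 mm. So its perimeter = 69.00 mm. Layer 94 is larger (83.46 vs 69.00 mm).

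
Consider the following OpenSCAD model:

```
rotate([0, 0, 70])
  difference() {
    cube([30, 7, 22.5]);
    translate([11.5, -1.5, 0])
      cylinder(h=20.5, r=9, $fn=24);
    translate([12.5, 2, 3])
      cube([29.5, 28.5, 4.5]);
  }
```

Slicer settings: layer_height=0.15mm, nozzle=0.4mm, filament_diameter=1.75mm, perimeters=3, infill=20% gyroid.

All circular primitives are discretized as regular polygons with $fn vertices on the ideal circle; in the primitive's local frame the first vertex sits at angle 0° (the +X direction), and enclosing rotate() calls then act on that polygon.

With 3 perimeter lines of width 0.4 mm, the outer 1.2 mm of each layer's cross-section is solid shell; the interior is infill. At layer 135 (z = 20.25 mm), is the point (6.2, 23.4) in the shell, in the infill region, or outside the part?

At z = 20.25 mm: the 30×7 cube contributes its full rectangle; the cylinder at (11.5, -1.5): section is a regular 24-gon, circumradius r=9; the cube at (12.5, 2) does not reach this height (z outside [3, 7.5]); After the difference (first − rest): starting from the 30×7 cube, the r=9 cylinder at (11.5, -1.5) partially overlaps it — only the 97.38 mm² overlap (of its 251.57 mm²) is removed, clipping the outline — 2 connected regions; (rotated 70° about Z; rotation is an isometry so areas/perimeters/island counts are preserved). Overall, the cross-section has 2 separate islands. Undo the 70° rotation: the query point maps to (24.109, 2.177) in the un-rotated model frame. The nearest boundary edge runs (30.00, 0.00)→(20.30, 0.00); distance from the point to it = 2.18 mm. (Shell/infill is judged within the island containing the point — the largest one.) The point is inside the cross-section and 2.18 mm from the nearest boundary — more than the 1.2 mm shell width (3 × 0.4), so it's in the infill interior.

infill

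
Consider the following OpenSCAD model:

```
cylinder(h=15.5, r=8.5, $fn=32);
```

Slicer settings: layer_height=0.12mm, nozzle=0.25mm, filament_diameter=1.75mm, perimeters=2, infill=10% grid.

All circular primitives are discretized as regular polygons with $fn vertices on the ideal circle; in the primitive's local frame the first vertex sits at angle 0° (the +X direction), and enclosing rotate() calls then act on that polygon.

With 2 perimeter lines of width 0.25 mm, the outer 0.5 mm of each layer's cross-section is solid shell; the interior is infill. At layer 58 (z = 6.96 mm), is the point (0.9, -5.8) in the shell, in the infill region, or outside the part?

infill

At z = 6.96 mm: the r=8.5 cylinder gives a regular 32-gon of circumradius 8.5 (constant along its height). Overall, the cross-section is a single solid region. The nearest boundary edge runs (-0.00, -8.50)→(1.66, -8.34); distance from the point to it = 2.60 mm. The point is inside the cross-section and 2.60 mm from the nearest boundary — more than the 0.5 mm shell width (2 × 0.25), so it's in the infill interior.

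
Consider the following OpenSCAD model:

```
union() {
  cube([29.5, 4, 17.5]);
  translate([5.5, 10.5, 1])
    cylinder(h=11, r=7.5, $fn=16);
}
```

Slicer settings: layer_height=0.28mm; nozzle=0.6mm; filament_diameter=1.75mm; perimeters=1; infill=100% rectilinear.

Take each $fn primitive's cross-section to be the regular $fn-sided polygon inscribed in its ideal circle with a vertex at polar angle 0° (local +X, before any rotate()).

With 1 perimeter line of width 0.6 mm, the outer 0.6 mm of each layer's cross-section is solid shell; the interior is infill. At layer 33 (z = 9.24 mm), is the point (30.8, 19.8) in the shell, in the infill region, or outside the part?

outside

At z = 9.24 mm: the cube is present — its section is the full 29.5×4 rectangle; the cylinder at (5.5, 10.5): section is a regular 16-gon, circumradius r=7.5; Taking the union: the regions partially overlap (shared area 4.38 mm²), so overlapping operands fuse into one piece — 1 connected region. Overall, the cross-section is a single solid region. The nearest boundary edge runs (29.50, 4.00)→(29.50, 0.00); distance from the point to it = 15.85 mm. The point is not inside any of the regions above, so it lies outside the cross-section (15.85 mm from the nearest boundary).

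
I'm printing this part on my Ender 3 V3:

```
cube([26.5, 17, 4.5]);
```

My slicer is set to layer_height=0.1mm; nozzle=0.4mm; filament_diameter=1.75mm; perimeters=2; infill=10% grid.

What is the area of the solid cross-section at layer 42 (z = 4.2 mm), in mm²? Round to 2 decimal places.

At z = 4.2 mm: the cube is present — its section is the full 26.5×17 rectangle (area 450.50 mm²). Overall, the cross-section is a single solid region. Net area = 450.50 mm².

450.50 mm²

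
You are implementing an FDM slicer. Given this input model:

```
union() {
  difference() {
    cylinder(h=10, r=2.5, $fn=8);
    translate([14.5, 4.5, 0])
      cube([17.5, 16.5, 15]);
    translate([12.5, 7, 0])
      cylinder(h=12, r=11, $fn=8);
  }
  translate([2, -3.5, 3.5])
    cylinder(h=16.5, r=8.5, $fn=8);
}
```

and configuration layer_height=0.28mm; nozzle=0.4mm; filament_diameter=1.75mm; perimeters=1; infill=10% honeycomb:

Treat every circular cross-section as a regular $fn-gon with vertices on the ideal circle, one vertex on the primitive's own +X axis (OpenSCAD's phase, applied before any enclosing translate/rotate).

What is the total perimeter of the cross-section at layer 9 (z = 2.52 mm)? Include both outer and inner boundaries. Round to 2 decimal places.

15.31 mm

At z = 2.52 mm: the cylinder: section is a regular 8-gon, circumradius r=2.5 (perimeter = 2·8·2.500·sin(180°/8) = 15.31 mm); the cube at (14.5, 4.5) (footprint 17.5×16.5) is included at this height (perimeter 68.00 mm); the cylinder at (12.5, 7): section is a regular 8-gon, circumradius r=11 (perimeter = 2·8·11.000·sin(180°/8) = 67.35 mm); Taking the first minus the rest: starting from the r=2.5 cylinder, the 17.5×16.5 cube at (14.5, 4.5) misses the remaining region (no effect); the r=11 cylinder at (12.5, 7) misses the remaining region (no effect) — boundary = 15.31 mm; the cylinder at (2, -3.5) is not intersected at this z (z outside [3.5, 20]); Merging all regions: only the result so far is present, so the union is just that shape — boundary = 15.31 mm. Overall, the cross-section is a single solid region. Total boundary length (outer) = 15.31 mm.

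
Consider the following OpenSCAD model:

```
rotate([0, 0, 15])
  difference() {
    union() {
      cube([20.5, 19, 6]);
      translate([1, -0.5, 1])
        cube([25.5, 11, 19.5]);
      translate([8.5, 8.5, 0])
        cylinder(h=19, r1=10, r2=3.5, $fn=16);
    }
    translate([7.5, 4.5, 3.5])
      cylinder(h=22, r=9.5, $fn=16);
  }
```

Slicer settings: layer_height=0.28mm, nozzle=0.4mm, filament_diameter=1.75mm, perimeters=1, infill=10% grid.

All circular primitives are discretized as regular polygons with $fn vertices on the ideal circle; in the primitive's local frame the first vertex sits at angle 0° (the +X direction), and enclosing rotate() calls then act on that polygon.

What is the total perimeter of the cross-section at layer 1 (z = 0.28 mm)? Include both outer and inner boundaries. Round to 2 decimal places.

At z = 0.28 mm: the 20.5×19 cube contributes its full rectangle (perimeter 79.00 mm); the cube at (1, -0.5) does not reach this height (z outside [1, 20.5]); the cone at (8.5, 8.5) (r1=10→r2=3.5) has section circumradius 9.904 here — a regular 16-gon (perimeter = 2·16·9.904·sin(180°/16) = 61.83 mm); Merging all regions: the regions partially overlap (shared area 283.47 mm²), so the edge portions inside another operand are dropped and the merged outline is re-measured after clipping — boundary = 80.09 mm; the cylinder at (7.5, 4.5) is absent (z outside [3.5, 25.5]); Subtracting the remaining from the first: none of the subtracted shapes is present at this height, so that combined region is unchanged — boundary = 80.09 mm; (rotated 15° about Z; rotation is an isometry so areas/perimeters/island counts are preserved). Overall, the cross-section is a single solid region. Total boundary length (outer) = 80.09 mm.

80.09 mm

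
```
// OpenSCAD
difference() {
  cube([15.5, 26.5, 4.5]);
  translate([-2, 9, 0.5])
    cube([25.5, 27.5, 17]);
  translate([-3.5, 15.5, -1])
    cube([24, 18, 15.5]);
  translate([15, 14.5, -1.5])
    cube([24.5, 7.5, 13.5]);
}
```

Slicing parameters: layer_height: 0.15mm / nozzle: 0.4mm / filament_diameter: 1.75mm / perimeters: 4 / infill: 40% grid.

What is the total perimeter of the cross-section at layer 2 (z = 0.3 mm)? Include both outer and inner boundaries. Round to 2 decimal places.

62.00 mm

At z = 0.3 mm: the 15.5×26.5 cube contributes its full rectangle (perimeter 84.00 mm); the cube at (-2, 9) is absent (z outside [0.5, 17.5]); the cube at (-3.5, 15.5) (footprint 24×18) is included at this height (perimeter 84.00 mm); the cube at (15, 14.5) (footprint 24.5×7.5) is included at this height (perimeter 64.00 mm); Subtracting the remaining from the first: starting from the 15.5×26.5 cube, the 24×18 cube at (-3.5, 15.5) partially overlaps it — only the 170.50 mm² overlap (of its 432.00 mm²) is removed, clipping the outline; the 24.5×7.5 cube at (15, 14.5) partially overlaps it — only the 0.50 mm² overlap (of its 183.75 mm²) is removed, clipping the outline — boundary = 62.00 mm. Overall, the cross-section is a single solid region. Total boundary length (outer) = 62.00 mm.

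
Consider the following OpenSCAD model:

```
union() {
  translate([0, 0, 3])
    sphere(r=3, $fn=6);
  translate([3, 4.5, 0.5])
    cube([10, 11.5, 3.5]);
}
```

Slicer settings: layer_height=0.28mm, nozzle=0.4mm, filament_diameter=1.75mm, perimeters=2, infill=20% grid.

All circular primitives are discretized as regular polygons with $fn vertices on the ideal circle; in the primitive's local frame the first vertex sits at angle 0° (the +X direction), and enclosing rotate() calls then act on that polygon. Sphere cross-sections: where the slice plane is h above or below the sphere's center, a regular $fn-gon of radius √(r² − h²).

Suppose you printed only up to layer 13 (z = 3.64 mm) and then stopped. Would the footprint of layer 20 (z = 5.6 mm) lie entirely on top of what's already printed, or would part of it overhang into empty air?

Compare the two slices. At z = 3.64: the r=3 sphere contributes a regular 6-gon of circumradius √(3²−0.64²) = 2.931 (area = (6/2)·2.931²·sin(360°/6) = 22.32 mm²); the 10×11.5 cube at (3, 4.5) contributes its full rectangle (area 115.00 mm²); Combining (union): the 2 present regions are separate (no shared area or edge), so areas and boundary lengths simply add and each stays a separate island — area = 137.32 mm². At z = 5.6: the r=3 sphere contributes a regular 6-gon of circumradius √(3²−2.6²) = 1.497 (area = (6/2)·1.497²·sin(360°/6) = 5.82 mm²); the cube at (3, 4.5) does not reach this height (z outside [0.5, 4]); Taking the union: only the r=3 sphere is present, so the union is just that shape — area = 5.82 mm². Checking containment: the cross-section at z = 5.6 is a subset of the cross-section at z = 3.64.

entirely on top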